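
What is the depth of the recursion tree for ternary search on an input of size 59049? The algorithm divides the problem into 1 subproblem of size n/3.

For divide and conquer with division factor 3:

Problem sizes at each level:
Level 0: 59049
Level 1: 19683
Level 2: 6561
Level 3: 2187
Level 4: 729
Level 5: 243
Level 6: 81
Level 7: 27
Level 8: 9
Level 9: 3
Level 10: 1

The root is level 0 and the size-1 base case is level 10 (the tree spans levels 0 through 10, i.e. 11 levels counting the root), so the depth is the number of divisions: log_3(59049) = 10

The recursion tree depth is log_3(59049) = 10. At each level, the problem size is divided by 3, so it takes 10 divisions to reduce to a base case of size 1. The algorithm makes 1 recursive call at each level.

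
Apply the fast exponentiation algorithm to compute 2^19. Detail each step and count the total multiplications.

Computing 2^19 by squaring (build up from 2^1; each line after the first costs one multiplication):

2^1 = 2
2^2 = (2^1)^2 = 2^2 = 4
2^4 = (2^2)^2 = 4^2 = 16
2^8 = (2^4)^2 = 16^2 = 256
2^9 = 2 * 2^8 = 2 * 256 = 512
2^18 = (2^9)^2 = 512^2 = 262144
2^19 = 2 * 2^18 = 2 * 262144 = 524288

Result: 524288
Multiplications needed: 6 (6 lines after 2^1)

2^19 = 524288. Using exponentiation by squaring, this requires 6 multiplications. The key idea: if the exponent is even, square the half-power; if odd, multiply by the base once.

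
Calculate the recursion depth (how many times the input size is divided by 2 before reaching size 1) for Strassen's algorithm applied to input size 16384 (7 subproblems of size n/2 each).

For divide and conquer with division factor 2:

Problem sizes at each level:
Level 0: 16384
Level 1: 8192
Level 2: 4096
Level 3: 2048
Level 4: 1024
Level 5: 512
Level 6: 256
Level 7: 128
Level 8: 64
Level 9: 32
Level 10: 16
Level 11: 8
Level 12: 4
Level 13: 2
Level 14: 1

The root is level 0 and the size-1 base case is level 14 (the tree spans levels 0 through 14, i.e. 15 levels counting the root), so the depth is the number of divisions: log_2(16384) = 14

The recursion tree depth is log_2(16384) = 14. At each level, the problem size is divided by 2, so it takes 14 divisions to reduce to a base case of size 1. The algorithm makes 7 recursive calls at each level.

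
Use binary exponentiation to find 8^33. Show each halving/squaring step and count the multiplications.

Computing 8^33 by squaring (build up from 8^1; each line after the first costs one multiplication):

8^1 = 8
8^2 = (8^1)^2 = 8^2 = 64
8^4 = (8^2)^2 = 64^2 = 4096
8^8 = (8^4)^2 = 4096^2 = 16777216
8^16 = (8^8)^2 = 16777216^2 = 281474976710656
8^32 = (8^16)^2 = 281474976710656^2 = 79228162514264337593543950336
8^33 = 8 * 8^32 = 8 * 79228162514264337593543950336 = 633825300114114700748351602688

Result: 633825300114114700748351602688
Multiplications needed: 6 (6 lines after 8^1)

8^33 = 633825300114114700748351602688. Using exponentiation by squaring, this requires 6 multiplications. The key idea: if the exponent is even, square the half-power; if odd, multiply by the base once.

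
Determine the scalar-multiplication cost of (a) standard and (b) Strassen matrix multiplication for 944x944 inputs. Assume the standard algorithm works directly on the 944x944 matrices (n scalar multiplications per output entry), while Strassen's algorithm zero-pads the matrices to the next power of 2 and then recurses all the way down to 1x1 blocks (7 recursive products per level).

Matrix multiplication for 944x944 matrices:

Strassen's algorithm requires power-of-2 dimensions. Pad 944x944 to 1024x1024 (next power of 2).

Standard algorithm: 944^3 = 841232384 multiplications
Strassen's algorithm: 7^(log2(1024)) = 7^10 = 282475249 multiplications
Savings: 841232384 - 282475249 = 558757135 multiplications

Standard: 841232384 multiplications (944^3). Strassen: 282475249 multiplications (7^10, after padding to 1024x1024). Strassen reduces 8 recursive multiplications to 7 at each level.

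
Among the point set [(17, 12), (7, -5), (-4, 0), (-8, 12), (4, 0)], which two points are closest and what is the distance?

Computing all pairwise distances among 5 points:

d((17, 12), (7, -5)) = 19.7231
d((17, 12), (-4, 0)) = 24.1868
d((17, 12), (-8, 12)) = 25.0
d((17, 12), (4, 0)) = 17.6918
d((7, -5), (-4, 0)) = 12.083
d((7, -5), (-8, 12)) = 22.6716
d((7, -5), (4, 0)) = 5.831 <-- minimum
d((-4, 0), (-8, 12)) = 12.6491
d((-4, 0), (4, 0)) = 8.0
d((-8, 12), (4, 0)) = 16.9706

Closest pair: (7, -5) and (4, 0) with distance 5.831

The closest pair is (7, -5) and (4, 0) with Euclidean distance 5.831. For 5 points, brute-force pairwise comparison is shown above. For large n, the divide-and-conquer algorithm (sort by x, recurse on halves, check the dividing strip) achieves O(n log n).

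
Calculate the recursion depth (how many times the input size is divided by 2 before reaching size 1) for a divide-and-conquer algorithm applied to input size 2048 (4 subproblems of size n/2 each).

For divide and conquer with division factor 2:

Problem sizes at each level:
Level 0: 2048
Level 1: 1024
Level 2: 512
Level 3: 256
Level 4: 128
Level 5: 64
Level 6: 32
Level 7: 16
Level 8: 8
Level 9: 4
Level 10: 2
Level 11: 1

The root is level 0 and the size-1 base case is level 11 (the tree spans levels 0 through 11, i.e. 12 levels counting the root), so the depth is the number of divisions: log_2(2048) = 11

The recursion tree depth is log_2(2048) = 11. At each level, the problem size is divided by 2, so it takes 11 divisions to reduce to a base case of size 1. The algorithm makes 4 recursive calls at each level.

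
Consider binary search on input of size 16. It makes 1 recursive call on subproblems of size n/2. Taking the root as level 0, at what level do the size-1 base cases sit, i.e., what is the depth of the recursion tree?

For divide and conquer with division factor 2:

Problem sizes at each level:
Level 0: 16
Level 1: 8
Level 2: 4
Level 3: 2
Level 4: 1

The root is level 0 and the size-1 base case is level 4 (the tree spans levels 0 through 4, i.e. 5 levels counting the root), so the depth is the number of divisions: log_2(16) = 4

The recursion tree depth is log_2(16) = 4. At each level, the problem size is divided by 2, so it takes 4 divisions to reduce to a base case of size 1. The algorithm makes 1 recursive call at each level.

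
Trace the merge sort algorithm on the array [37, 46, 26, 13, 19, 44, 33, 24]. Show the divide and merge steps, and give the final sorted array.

Merge sort trace:

Split: [37, 46, 26, 13, 19, 44, 33, 24] -> [37, 46, 26, 13] and [19, 44, 33, 24]
  Split: [37, 46, 26, 13] -> [37, 46] and [26, 13]
    Split: [37, 46] -> [37] and [46]
    Merge: [37] + [46] -> [37, 46]
    Split: [26, 13] -> [26] and [13]
    Merge: [26] + [13] -> [13, 26]
  Merge: [37, 46] + [13, 26] -> [13, 26, 37, 46]
  Split: [19, 44, 33, 24] -> [19, 44] and [33, 24]
    Split: [19, 44] -> [19] and [44]
    Merge: [19] + [44] -> [19, 44]
    Split: [33, 24] -> [33] and [24]
    Merge: [33] + [24] -> [24, 33]
  Merge: [19, 44] + [24, 33] -> [19, 24, 33, 44]
Merge: [13, 26, 37, 46] + [19, 24, 33, 44] -> [13, 19, 24, 26, 33, 37, 44, 46]

Final sorted array: [13, 19, 24, 26, 33, 37, 44, 46]

The merge sort proceeds by recursively splitting the array and merging sorted halves.
After all merges, the sorted array is [13, 19, 24, 26, 33, 37, 44, 46].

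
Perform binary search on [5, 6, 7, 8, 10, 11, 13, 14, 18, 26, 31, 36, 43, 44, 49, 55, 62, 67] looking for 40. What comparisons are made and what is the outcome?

Binary search for 40 in [5, 6, 7, 8, 10, 11, 13, 14, 18, 26, 31, 36, 43, 44, 49, 55, 62, 67]:

lo=0, hi=17, mid=8, arr[mid]=18 -> 18 < 40, search right half
lo=9, hi=17, mid=13, arr[mid]=44 -> 44 > 40, search left half
lo=9, hi=12, mid=10, arr[mid]=31 -> 31 < 40, search right half
lo=11, hi=12, mid=11, arr[mid]=36 -> 36 < 40, search right half
lo=12, hi=12, mid=12, arr[mid]=43 -> 43 > 40, search left half
lo=12 > hi=11, target 40 not found

Binary search determines that 40 is not in the array after 5 comparisons. The search space was exhausted without finding the target.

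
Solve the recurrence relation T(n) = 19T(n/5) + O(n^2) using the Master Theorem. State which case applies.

Master Theorem for T(n) = 19T(n/5) + O(n^2):

a = 19, b = 5, c = 2
log_b(a) = log_5(19) = 1.8295

Case 3: c = 2 > log_5(19) = 1.8295
T(n) = O(n^2) = O(n^2)

For T(n) = 19T(n/5) + O(n^2): log_5(19) = 1.8295. This is Case 3 of the Master Theorem (c > log_b(a), work dominated by root), giving O(n^2).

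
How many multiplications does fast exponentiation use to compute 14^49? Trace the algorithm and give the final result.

Computing 14^49 by squaring (build up from 14^1; each line after the first costs one multiplication):

14^1 = 14
14^2 = (14^1)^2 = 14^2 = 196
14^3 = 14 * 14^2 = 14 * 196 = 2744
14^6 = (14^3)^2 = 2744^2 = 7529536
14^12 = (14^6)^2 = 7529536^2 = 56693912375296
14^24 = (14^12)^2 = 56693912375296^2 = 3214199700417740936751087616
14^48 = (14^24)^2 = 3214199700417740936751087616^2 = 10331079714165495587340637070279506584015829758908563456
14^49 = 14 * 14^48 = 14 * 10331079714165495587340637070279506584015829758908563456 = 144635115998316938222768918983913092176221616624719888384

Result: 144635115998316938222768918983913092176221616624719888384
Multiplications needed: 7 (7 lines after 14^1)

14^49 = 144635115998316938222768918983913092176221616624719888384. Using exponentiation by squaring, this requires 7 multiplications. The key idea: if the exponent is even, square the half-power; if odd, multiply by the base once.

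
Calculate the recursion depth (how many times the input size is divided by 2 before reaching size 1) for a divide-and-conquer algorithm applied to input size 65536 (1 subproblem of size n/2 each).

For divide and conquer with division factor 2:

Problem sizes at each level:
Level 0: 65536
Level 1: 32768
Level 2: 16384
Level 3: 8192
Level 4: 4096
Level 5: 2048
Level 6: 1024
Level 7: 512
Level 8: 256
Level 9: 128
Level 10: 64
Level 11: 32
Level 12: 16
Level 13: 8
Level 14: 4
Level 15: 2
Level 16: 1

The root is level 0 and the size-1 base case is level 16 (the tree spans levels 0 through 16, i.e. 17 levels counting the root), so the depth is the number of divisions: log_2(65536) = 16

The recursion tree depth is log_2(65536) = 16. At each level, the problem size is divided by 2, so it takes 16 divisions to reduce to a base case of size 1. The algorithm makes 1 recursive call at each level.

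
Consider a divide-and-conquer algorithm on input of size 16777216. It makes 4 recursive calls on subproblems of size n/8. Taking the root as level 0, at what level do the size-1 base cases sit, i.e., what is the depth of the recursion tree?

For divide and conquer with division factor 8:

Problem sizes at each level:
Level 0: 16777216
Level 1: 2097152
Level 2: 262144
Level 3: 32768
Level 4: 4096
Level 5: 512
Level 6: 64
Level 7: 8
Level 8: 1

The root is level 0 and the size-1 base case is level 8 (the tree spans levels 0 through 8, i.e. 9 levels counting the root), so the depth is the number of divisions: log_8(16777216) = 8

The recursion tree depth is log_8(16777216) = 8. At each level, the problem size is divided by 8, so it takes 8 divisions to reduce to a base case of size 1. The algorithm makes 4 recursive calls at each level.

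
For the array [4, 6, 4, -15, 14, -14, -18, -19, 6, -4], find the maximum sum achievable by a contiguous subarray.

Using Kadane's algorithm on [4, 6, 4, -15, 14, -14, -18, -19, 6, -4]:

Scanning through the array:
Position 1 (value 6): max_ending_here = 10, max_so_far = 10
Position 2 (value 4): max_ending_here = 14, max_so_far = 14
Position 3 (value -15): max_ending_here = -1, max_so_far = 14
Position 4 (value 14): max_ending_here = 14, max_so_far = 14
Position 5 (value -14): max_ending_here = 0, max_so_far = 14
Position 6 (value -18): max_ending_here = -18, max_so_far = 14
Position 7 (value -19): max_ending_here = -19, max_so_far = 14
Position 8 (value 6): max_ending_here = 6, max_so_far = 14
Position 9 (value -4): max_ending_here = 2, max_so_far = 14

Maximum subarray: [4, 6, 4]
Maximum sum: 14

The maximum subarray is [4, 6, 4] with sum 14. This subarray runs from index 0 to index 2.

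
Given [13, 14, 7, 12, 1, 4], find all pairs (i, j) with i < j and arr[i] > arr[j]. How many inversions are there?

Finding inversions in [13, 14, 7, 12, 1, 4]:

(0, 2): arr[0]=13 > arr[2]=7
(0, 3): arr[0]=13 > arr[3]=12
(0, 4): arr[0]=13 > arr[4]=1
(0, 5): arr[0]=13 > arr[5]=4
(1, 2): arr[1]=14 > arr[2]=7
(1, 3): arr[1]=14 > arr[3]=12
(1, 4): arr[1]=14 > arr[4]=1
(1, 5): arr[1]=14 > arr[5]=4
(2, 4): arr[2]=7 > arr[4]=1
(2, 5): arr[2]=7 > arr[5]=4
(3, 4): arr[3]=12 > arr[4]=1
(3, 5): arr[3]=12 > arr[5]=4

Total inversions: 12

The array has 12 inversion(s): (0,2), (0,3), (0,4), (0,5), (1,2), (1,3), (1,4), (1,5), (2,4), (2,5), (3,4), (3,5). Each pair (i,j) satisfies i < j and arr[i] > arr[j].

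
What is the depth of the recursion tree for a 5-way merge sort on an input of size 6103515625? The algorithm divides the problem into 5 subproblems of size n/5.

For divide and conquer with division factor 5:

Problem sizes at each level:
Level 0: 6103515625
Level 1: 1220703125
Level 2: 244140625
Level 3: 48828125
Level 4: 9765625
Level 5: 1953125
Level 6: 390625
Level 7: 78125
Level 8: 15625
Level 9: 3125
Level 10: 625
Level 11: 125
Level 12: 25
Level 13: 5
Level 14: 1

The root is level 0 and the size-1 base case is level 14 (the tree spans levels 0 through 14, i.e. 15 levels counting the root), so the depth is the number of divisions: log_5(6103515625) = 14

The recursion tree depth is log_5(6103515625) = 14. At each level, the problem size is divided by 5, so it takes 14 divisions to reduce to a base case of size 1. The algorithm makes 5 recursive calls at each level.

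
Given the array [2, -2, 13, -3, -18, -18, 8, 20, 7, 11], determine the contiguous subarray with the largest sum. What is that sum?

Using Kadane's algorithm on [2, -2, 13, -3, -18, -18, 8, 20, 7, 11]:

Scanning through the array:
Position 1 (value -2): max_ending_here = 0, max_so_far = 2
Position 2 (value 13): max_ending_here = 13, max_so_far = 13
Position 3 (value -3): max_ending_here = 10, max_so_far = 13
Position 4 (value -18): max_ending_here = -8, max_so_far = 13
Position 5 (value -18): max_ending_here = -18, max_so_far = 13
Position 6 (value 8): max_ending_here = 8, max_so_far = 13
Position 7 (value 20): max_ending_here = 28, max_so_far = 28
Position 8 (value 7): max_ending_here = 35, max_so_far = 35
Position 9 (value 11): max_ending_here = 46, max_so_far = 46

Maximum subarray: [8, 20, 7, 11]
Maximum sum: 46

The maximum subarray is [8, 20, 7, 11] with sum 46. This subarray runs from index 6 to index 9.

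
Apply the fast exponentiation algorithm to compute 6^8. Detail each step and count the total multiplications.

Computing 6^8 by squaring (build up from 6^1; each line after the first costs one multiplication):

6^1 = 6
6^2 = (6^1)^2 = 6^2 = 36
6^4 = (6^2)^2 = 36^2 = 1296
6^8 = (6^4)^2 = 1296^2 = 1679616

Result: 1679616
Multiplications needed: 3 (3 lines after 6^1)

6^8 = 1679616. Using exponentiation by squaring, this requires 3 multiplications. The key idea: if the exponent is even, square the half-power; if odd, multiply by the base once.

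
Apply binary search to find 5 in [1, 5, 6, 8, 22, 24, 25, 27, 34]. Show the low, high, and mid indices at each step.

Binary search for 5 in [1, 5, 6, 8, 22, 24, 25, 27, 34]:

lo=0, hi=8, mid=4, arr[mid]=22 -> 22 > 5, search left half
lo=0, hi=3, mid=1, arr[mid]=5 -> Found target at index 1!

Binary search finds 5 at index 1 after 2 comparisons. The search repeatedly halves the search space by comparing with the middle element.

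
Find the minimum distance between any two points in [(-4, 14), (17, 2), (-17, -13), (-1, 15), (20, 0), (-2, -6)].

Computing all pairwise distances among 6 points:

d((-4, 14), (17, 2)) = 24.1868
d((-4, 14), (-17, -13)) = 29.9666
d((-4, 14), (-1, 15)) = 3.1623 <-- minimum
d((-4, 14), (20, 0)) = 27.7849
d((-4, 14), (-2, -6)) = 20.0998
d((17, 2), (-17, -13)) = 37.1618
d((17, 2), (-1, 15)) = 22.2036
d((17, 2), (20, 0)) = 3.6056
d((17, 2), (-2, -6)) = 20.6155
d((-17, -13), (-1, 15)) = 32.249
d((-17, -13), (20, 0)) = 39.2173
d((-17, -13), (-2, -6)) = 16.5529
d((-1, 15), (20, 0)) = 25.807
d((-1, 15), (-2, -6)) = 21.0238
d((20, 0), (-2, -6)) = 22.8035

Closest pair: (-4, 14) and (-1, 15) with distance 3.1623

The closest pair is (-4, 14) and (-1, 15) with Euclidean distance 3.1623. For 6 points, brute-force pairwise comparison is shown above. For large n, the divide-and-conquer algorithm (sort by x, recurse on halves, check the dividing strip) achieves O(n log n).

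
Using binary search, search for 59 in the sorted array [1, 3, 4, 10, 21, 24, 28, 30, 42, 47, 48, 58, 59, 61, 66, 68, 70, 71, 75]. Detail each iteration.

Binary search for 59 in [1, 3, 4, 10, 21, 24, 28, 30, 42, 47, 48, 58, 59, 61, 66, 68, 70, 71, 75]:

lo=0, hi=18, mid=9, arr[mid]=47 -> 47 < 59, search right half
lo=10, hi=18, mid=14, arr[mid]=66 -> 66 > 59, search left half
lo=10, hi=13, mid=11, arr[mid]=58 -> 58 < 59, search right half
lo=12, hi=13, mid=12, arr[mid]=59 -> Found target at index 12!

Binary search finds 59 at index 12 after 4 comparisons. The search repeatedly halves the search space by comparing with the middle element.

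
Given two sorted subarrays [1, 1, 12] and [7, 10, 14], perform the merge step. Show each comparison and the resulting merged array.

Merging process:

Compare 1 vs 7: take 1 from left. Merged: [1]
Compare 1 vs 7: take 1 from left. Merged: [1, 1]
Compare 12 vs 7: take 7 from right. Merged: [1, 1, 7]
Compare 12 vs 10: take 10 from right. Merged: [1, 1, 7, 10]
Compare 12 vs 14: take 12 from left. Merged: [1, 1, 7, 10, 12]
Append remaining from right: [14]. Merged: [1, 1, 7, 10, 12, 14]

Final merged array: [1, 1, 7, 10, 12, 14]
Total comparisons: 5

The merged array is [1, 1, 7, 10, 12, 14], requiring 5 comparisons. The merge step runs in O(n) time where n is the total number of elements.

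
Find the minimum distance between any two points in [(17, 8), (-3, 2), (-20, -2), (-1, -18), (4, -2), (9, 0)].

Computing all pairwise distances among 6 points:

d((17, 8), (-3, 2)) = 20.8806
d((17, 8), (-20, -2)) = 38.3275
d((17, 8), (-1, -18)) = 31.6228
d((17, 8), (4, -2)) = 16.4012
d((17, 8), (9, 0)) = 11.3137
d((-3, 2), (-20, -2)) = 17.4642
d((-3, 2), (-1, -18)) = 20.0998
d((-3, 2), (4, -2)) = 8.0623
d((-3, 2), (9, 0)) = 12.1655
d((-20, -2), (-1, -18)) = 24.8395
d((-20, -2), (4, -2)) = 24.0
d((-20, -2), (9, 0)) = 29.0689
d((-1, -18), (4, -2)) = 16.7631
d((-1, -18), (9, 0)) = 20.5913
d((4, -2), (9, 0)) = 5.3852 <-- minimum

Closest pair: (4, -2) and (9, 0) with distance 5.3852

The closest pair is (4, -2) and (9, 0) with Euclidean distance 5.3852. For 6 points, brute-force pairwise comparison is shown above. For large n, the divide-and-conquer algorithm (sort by x, recurse on halves, check the dividing strip) achieves O(n log n).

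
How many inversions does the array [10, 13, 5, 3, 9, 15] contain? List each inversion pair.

Finding inversions in [10, 13, 5, 3, 9, 15]:

(0, 2): arr[0]=10 > arr[2]=5
(0, 3): arr[0]=10 > arr[3]=3
(0, 4): arr[0]=10 > arr[4]=9
(1, 2): arr[1]=13 > arr[2]=5
(1, 3): arr[1]=13 > arr[3]=3
(1, 4): arr[1]=13 > arr[4]=9
(2, 3): arr[2]=5 > arr[3]=3

Total inversions: 7

The array has 7 inversion(s): (0,2), (0,3), (0,4), (1,2), (1,3), (1,4), (2,3). Each pair (i,j) satisfies i < j and arr[i] > arr[j].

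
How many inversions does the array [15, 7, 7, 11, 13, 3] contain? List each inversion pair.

Finding inversions in [15, 7, 7, 11, 13, 3]:

(0, 1): arr[0]=15 > arr[1]=7
(0, 2): arr[0]=15 > arr[2]=7
(0, 3): arr[0]=15 > arr[3]=11
(0, 4): arr[0]=15 > arr[4]=13
(0, 5): arr[0]=15 > arr[5]=3
(1, 5): arr[1]=7 > arr[5]=3
(2, 5): arr[2]=7 > arr[5]=3
(3, 5): arr[3]=11 > arr[5]=3
(4, 5): arr[4]=13 > arr[5]=3

Total inversions: 9

The array has 9 inversion(s): (0,1), (0,2), (0,3), (0,4), (0,5), (1,5), (2,5), (3,5), (4,5). Each pair (i,j) satisfies i < j and arr[i] > arr[j].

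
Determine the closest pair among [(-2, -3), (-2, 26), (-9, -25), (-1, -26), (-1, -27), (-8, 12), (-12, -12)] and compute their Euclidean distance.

Computing all pairwise distances among 7 points:

d((-2, -3), (-2, 26)) = 29.0
d((-2, -3), (-9, -25)) = 23.0868
d((-2, -3), (-1, -26)) = 23.0217
d((-2, -3), (-1, -27)) = 24.0208
d((-2, -3), (-8, 12)) = 16.1555
d((-2, -3), (-12, -12)) = 13.4536
d((-2, 26), (-9, -25)) = 51.4782
d((-2, 26), (-1, -26)) = 52.0096
d((-2, 26), (-1, -27)) = 53.0094
d((-2, 26), (-8, 12)) = 15.2315
d((-2, 26), (-12, -12)) = 39.2938
d((-9, -25), (-1, -26)) = 8.0623
d((-9, -25), (-1, -27)) = 8.2462
d((-9, -25), (-8, 12)) = 37.0135
d((-9, -25), (-12, -12)) = 13.3417
d((-1, -26), (-1, -27)) = 1.0 <-- minimum
d((-1, -26), (-8, 12)) = 38.6394
d((-1, -26), (-12, -12)) = 17.8045
d((-1, -27), (-8, 12)) = 39.6232
d((-1, -27), (-12, -12)) = 18.6011
d((-8, 12), (-12, -12)) = 24.3311

Closest pair: (-1, -26) and (-1, -27) with distance 1.0

The closest pair is (-1, -26) and (-1, -27) with Euclidean distance 1.0. For 7 points, brute-force pairwise comparison is shown above. For large n, the divide-and-conquer algorithm (sort by x, recurse on halves, check the dividing strip) achieves O(n log n).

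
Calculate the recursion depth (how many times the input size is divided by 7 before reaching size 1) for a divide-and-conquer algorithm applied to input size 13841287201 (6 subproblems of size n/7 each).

For divide and conquer with division factor 7:

Problem sizes at each level:
Level 0: 13841287201
Level 1: 1977326743
Level 2: 282475249
Level 3: 40353607
Level 4: 5764801
Level 5: 823543
Level 6: 117649
Level 7: 16807
Level 8: 2401
Level 9: 343
Level 10: 49
Level 11: 7
Level 12: 1

The root is level 0 and the size-1 base case is level 12 (the tree spans levels 0 through 12, i.e. 13 levels counting the root), so the depth is the number of divisions: log_7(13841287201) = 12

The recursion tree depth is log_7(13841287201) = 12. At each level, the problem size is divided by 7, so it takes 12 divisions to reduce to a base case of size 1. The algorithm makes 6 recursive calls at each level.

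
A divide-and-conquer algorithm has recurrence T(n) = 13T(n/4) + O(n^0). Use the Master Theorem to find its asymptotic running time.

Master Theorem for T(n) = 13T(n/4) + O(n^0):

a = 13, b = 4, c = 0
log_b(a) = log_4(13) = 1.8502

Case 1: c = 0 < log_4(13) = 1.8502
T(n) = O(n^(log_4 13))

For T(n) = 13T(n/4) + O(n^0): log_4(13) = 1.8502. This is Case 1 of the Master Theorem (c < log_b(a), work dominated by leaves), giving O(n^(log_4 13)).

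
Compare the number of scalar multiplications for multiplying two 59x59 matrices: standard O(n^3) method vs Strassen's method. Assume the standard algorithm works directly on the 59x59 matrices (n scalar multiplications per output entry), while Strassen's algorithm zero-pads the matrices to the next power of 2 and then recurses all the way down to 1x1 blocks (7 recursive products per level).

Matrix multiplication for 59x59 matrices:

Strassen's algorithm requires power-of-2 dimensions. Pad 59x59 to 64x64 (next power of 2).

Standard algorithm: 59^3 = 205379 multiplications
Strassen's algorithm: 7^(log2(64)) = 7^6 = 117649 multiplications
Savings: 205379 - 117649 = 87730 multiplications

Standard: 205379 multiplications (59^3). Strassen: 117649 multiplications (7^6, after padding to 64x64). Strassen reduces 8 recursive multiplications to 7 at each level.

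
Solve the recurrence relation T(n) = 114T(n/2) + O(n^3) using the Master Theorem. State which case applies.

Master Theorem for T(n) = 114T(n/2) + O(n^3):

a = 114, b = 2, c = 3
log_b(a) = log_2(114) = 6.8329

Case 1: c = 3 < log_2(114) = 6.8329
T(n) = O(n^(log_2 114))

For T(n) = 114T(n/2) + O(n^3): log_2(114) = 6.8329. This is Case 1 of the Master Theorem (c < log_b(a), work dominated by leaves), giving O(n^(log_2 114)).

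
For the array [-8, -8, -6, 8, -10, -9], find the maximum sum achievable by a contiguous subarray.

Using Kadane's algorithm on [-8, -8, -6, 8, -10, -9]:

Scanning through the array:
Position 1 (value -8): max_ending_here = -8, max_so_far = -8
Position 2 (value -6): max_ending_here = -6, max_so_far = -6
Position 3 (value 8): max_ending_here = 8, max_so_far = 8
Position 4 (value -10): max_ending_here = -2, max_so_far = 8
Position 5 (value -9): max_ending_here = -9, max_so_far = 8

Maximum subarray: [8]
Maximum sum: 8

The maximum subarray is [8] with sum 8. This subarray runs from index 3 to index 3.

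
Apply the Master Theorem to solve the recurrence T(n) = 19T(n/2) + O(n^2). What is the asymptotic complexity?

Master Theorem for T(n) = 19T(n/2) + O(n^2):

a = 19, b = 2, c = 2
log_b(a) = log_2(19) = 4.2479

Case 1: c = 2 < log_2(19) = 4.2479
T(n) = O(n^(log_2 19))

For T(n) = 19T(n/2) + O(n^2): log_2(19) = 4.2479. This is Case 1 of the Master Theorem (c < log_b(a), work dominated by leaves), giving O(n^(log_2 19)).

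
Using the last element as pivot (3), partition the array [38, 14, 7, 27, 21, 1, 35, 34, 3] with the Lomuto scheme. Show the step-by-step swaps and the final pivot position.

Lomuto partition with pivot = 3:

Initial array: [38, 14, 7, 27, 21, 1, 35, 34, 3]

arr[0]=38 > 3: no swap
arr[1]=14 > 3: no swap
arr[2]=7 > 3: no swap
arr[3]=27 > 3: no swap
arr[4]=21 > 3: no swap
arr[5]=1 <= 3: swap with position 0, array becomes [1, 14, 7, 27, 21, 38, 35, 34, 3]
arr[6]=35 > 3: no swap
arr[7]=34 > 3: no swap

Place pivot at position 1: [1, 3, 7, 27, 21, 38, 35, 34, 14]
Pivot position: 1

After partitioning with pivot 3, the array becomes [1, 3, 7, 27, 21, 38, 35, 34, 14]. The pivot is placed at index 1. All elements to the left of the pivot are <= 3, and all elements to the right are > 3.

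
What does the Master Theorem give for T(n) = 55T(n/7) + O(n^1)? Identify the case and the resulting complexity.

Master Theorem for T(n) = 55T(n/7) + O(n^1):

a = 55, b = 7, c = 1
log_b(a) = log_7(55) = 2.0594

Case 1: c = 1 < log_7(55) = 2.0594
T(n) = O(n^(log_7 55))

For T(n) = 55T(n/7) + O(n^1): log_7(55) = 2.0594. This is Case 1 of the Master Theorem (c < log_b(a), work dominated by leaves), giving O(n^(log_7 55)).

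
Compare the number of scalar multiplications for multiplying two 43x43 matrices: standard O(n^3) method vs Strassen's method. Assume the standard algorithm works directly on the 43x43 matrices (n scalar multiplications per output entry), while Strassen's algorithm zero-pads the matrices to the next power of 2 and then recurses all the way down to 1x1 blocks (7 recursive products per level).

Matrix multiplication for 43x43 matrices:

Strassen's algorithm requires power-of-2 dimensions. Pad 43x43 to 64x64 (next power of 2).

Standard algorithm: 43^3 = 79507 multiplications
Strassen's algorithm: 7^(log2(64)) = 7^6 = 117649 multiplications
Difference: 79507 - 117649 = -38142 (Strassen uses MORE here due to padding overhead — for small or just-over-power-of-2 n, padding can outweigh the per-level savings)

Standard: 79507 multiplications (43^3). Strassen: 117649 multiplications (7^6, after padding to 64x64). Strassen reduces 8 recursive multiplications to 7 at each level.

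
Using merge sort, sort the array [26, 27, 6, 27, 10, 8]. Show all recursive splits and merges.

Merge sort trace:

Split: [26, 27, 6, 27, 10, 8] -> [26, 27, 6] and [27, 10, 8]
  Split: [26, 27, 6] -> [26] and [27, 6]
    Split: [27, 6] -> [27] and [6]
    Merge: [27] + [6] -> [6, 27]
  Merge: [26] + [6, 27] -> [6, 26, 27]
  Split: [27, 10, 8] -> [27] and [10, 8]
    Split: [10, 8] -> [10] and [8]
    Merge: [10] + [8] -> [8, 10]
  Merge: [27] + [8, 10] -> [8, 10, 27]
Merge: [6, 26, 27] + [8, 10, 27] -> [6, 8, 10, 26, 27, 27]

Final sorted array: [6, 8, 10, 26, 27, 27]

The merge sort proceeds by recursively splitting the array and merging sorted halves.
After all merges, the sorted array is [6, 8, 10, 26, 27, 27].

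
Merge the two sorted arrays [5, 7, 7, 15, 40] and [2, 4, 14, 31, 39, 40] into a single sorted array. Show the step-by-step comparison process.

Merging process:

Compare 5 vs 2: take 2 from right. Merged: [2]
Compare 5 vs 4: take 4 from right. Merged: [2, 4]
Compare 5 vs 14: take 5 from left. Merged: [2, 4, 5]
Compare 7 vs 14: take 7 from left. Merged: [2, 4, 5, 7]
Compare 7 vs 14: take 7 from left. Merged: [2, 4, 5, 7, 7]
Compare 15 vs 14: take 14 from right. Merged: [2, 4, 5, 7, 7, 14]
Compare 15 vs 31: take 15 from left. Merged: [2, 4, 5, 7, 7, 14, 15]
Compare 40 vs 31: take 31 from right. Merged: [2, 4, 5, 7, 7, 14, 15, 31]
Compare 40 vs 39: take 39 from right. Merged: [2, 4, 5, 7, 7, 14, 15, 31, 39]
Compare 40 vs 40: take 40 from left. Merged: [2, 4, 5, 7, 7, 14, 15, 31, 39, 40]
Append remaining from right: [40]. Merged: [2, 4, 5, 7, 7, 14, 15, 31, 39, 40, 40]

Final merged array: [2, 4, 5, 7, 7, 14, 15, 31, 39, 40, 40]
Total comparisons: 10

The merged array is [2, 4, 5, 7, 7, 14, 15, 31, 39, 40, 40], requiring 10 comparisons. The merge step runs in O(n) time where n is the total number of elements.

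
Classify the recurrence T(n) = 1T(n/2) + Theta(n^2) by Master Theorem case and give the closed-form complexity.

Master Theorem for T(n) = 1T(n/2) + O(n^2):

a = 1, b = 2, c = 2
log_b(a) = log_2(1) = 0.0000

Case 3: c = 2 > log_2(1) = 0.0000
T(n) = O(n^2) = O(n^2)

For T(n) = 1T(n/2) + O(n^2): log_2(1) = 0.0000. This is Case 3 of the Master Theorem (c > log_b(a), work dominated by root), giving O(n^2).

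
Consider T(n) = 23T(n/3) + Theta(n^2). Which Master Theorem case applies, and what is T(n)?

Master Theorem for T(n) = 23T(n/3) + O(n^2):

a = 23, b = 3, c = 2
log_b(a) = log_3(23) = 2.8540

Case 1: c = 2 < log_3(23) = 2.8540
T(n) = O(n^(log_3 23))

For T(n) = 23T(n/3) + O(n^2): log_3(23) = 2.8540. This is Case 1 of the Master Theorem (c < log_b(a), work dominated by leaves), giving O(n^(log_3 23)).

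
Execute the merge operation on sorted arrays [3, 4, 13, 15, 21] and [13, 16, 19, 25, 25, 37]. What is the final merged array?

Merging process:

Compare 3 vs 13: take 3 from left. Merged: [3]
Compare 4 vs 13: take 4 from left. Merged: [3, 4]
Compare 13 vs 13: take 13 from left. Merged: [3, 4, 13]
Compare 15 vs 13: take 13 from right. Merged: [3, 4, 13, 13]
Compare 15 vs 16: take 15 from left. Merged: [3, 4, 13, 13, 15]
Compare 21 vs 16: take 16 from right. Merged: [3, 4, 13, 13, 15, 16]
Compare 21 vs 19: take 19 from right. Merged: [3, 4, 13, 13, 15, 16, 19]
Compare 21 vs 25: take 21 from left. Merged: [3, 4, 13, 13, 15, 16, 19, 21]
Append remaining from right: [25, 25, 37]. Merged: [3, 4, 13, 13, 15, 16, 19, 21, 25, 25, 37]

Final merged array: [3, 4, 13, 13, 15, 16, 19, 21, 25, 25, 37]
Total comparisons: 8

The merged array is [3, 4, 13, 13, 15, 16, 19, 21, 25, 25, 37], requiring 8 comparisons. The merge step runs in O(n) time where n is the total number of elements.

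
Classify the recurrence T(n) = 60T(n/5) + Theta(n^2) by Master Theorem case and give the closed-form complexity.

Master Theorem for T(n) = 60T(n/5) + O(n^2):

a = 60, b = 5, c = 2
log_b(a) = log_5(60) = 2.5440

Case 1: c = 2 < log_5(60) = 2.5440
T(n) = O(n^(log_5 60))

For T(n) = 60T(n/5) + O(n^2): log_5(60) = 2.5440. This is Case 1 of the Master Theorem (c < log_b(a), work dominated by leaves), giving O(n^(log_5 60)).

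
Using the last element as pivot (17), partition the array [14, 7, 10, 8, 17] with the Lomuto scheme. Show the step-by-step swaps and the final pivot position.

Lomuto partition with pivot = 17:

Initial array: [14, 7, 10, 8, 17]

arr[0]=14 <= 17: swap with position 0, array becomes [14, 7, 10, 8, 17]
arr[1]=7 <= 17: swap with position 1, array becomes [14, 7, 10, 8, 17]
arr[2]=10 <= 17: swap with position 2, array becomes [14, 7, 10, 8, 17]
arr[3]=8 <= 17: swap with position 3, array becomes [14, 7, 10, 8, 17]

Place pivot at position 4: [14, 7, 10, 8, 17]
Pivot position: 4

After partitioning with pivot 17, the array becomes [14, 7, 10, 8, 17]. The pivot is placed at index 4. All elements to the left of the pivot are <= 17, and all elements to the right are > 17.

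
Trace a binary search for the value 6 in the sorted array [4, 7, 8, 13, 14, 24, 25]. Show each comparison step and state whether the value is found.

Binary search for 6 in [4, 7, 8, 13, 14, 24, 25]:

lo=0, hi=6, mid=3, arr[mid]=13 -> 13 > 6, search left half
lo=0, hi=2, mid=1, arr[mid]=7 -> 7 > 6, search left half
lo=0, hi=0, mid=0, arr[mid]=4 -> 4 < 6, search right half
lo=1 > hi=0, target 6 not found

Binary search determines that 6 is not in the array after 3 comparisons. The search space was exhausted without finding the target.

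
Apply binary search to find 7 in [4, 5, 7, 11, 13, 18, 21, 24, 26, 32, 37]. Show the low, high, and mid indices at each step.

Binary search for 7 in [4, 5, 7, 11, 13, 18, 21, 24, 26, 32, 37]:

lo=0, hi=10, mid=5, arr[mid]=18 -> 18 > 7, search left half
lo=0, hi=4, mid=2, arr[mid]=7 -> Found target at index 2!

Binary search finds 7 at index 2 after 2 comparisons. The search repeatedly halves the search space by comparing with the middle element.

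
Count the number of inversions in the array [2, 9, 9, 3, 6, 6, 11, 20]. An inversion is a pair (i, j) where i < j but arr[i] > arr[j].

Finding inversions in [2, 9, 9, 3, 6, 6, 11, 20]:

(1, 3): arr[1]=9 > arr[3]=3
(1, 4): arr[1]=9 > arr[4]=6
(1, 5): arr[1]=9 > arr[5]=6
(2, 3): arr[2]=9 > arr[3]=3
(2, 4): arr[2]=9 > arr[4]=6
(2, 5): arr[2]=9 > arr[5]=6

Total inversions: 6

The array has 6 inversion(s): (1,3), (1,4), (1,5), (2,3), (2,4), (2,5). Each pair (i,j) satisfies i < j and arr[i] > arr[j].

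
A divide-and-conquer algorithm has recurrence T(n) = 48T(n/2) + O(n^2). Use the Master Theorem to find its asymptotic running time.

Master Theorem for T(n) = 48T(n/2) + O(n^2):

a = 48, b = 2, c = 2
log_b(a) = log_2(48) = 5.5850

Case 1: c = 2 < log_2(48) = 5.5850
T(n) = O(n^(log_2 48))

For T(n) = 48T(n/2) + O(n^2): log_2(48) = 5.5850. This is Case 1 of the Master Theorem (c < log_b(a), work dominated by leaves), giving O(n^(log_2 48)).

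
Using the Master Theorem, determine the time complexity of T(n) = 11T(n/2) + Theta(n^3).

Master Theorem for T(n) = 11T(n/2) + O(n^3):

a = 11, b = 2, c = 3
log_b(a) = log_2(11) = 3.4594

Case 1: c = 3 < log_2(11) = 3.4594
T(n) = O(n^(log_2 11))

For T(n) = 11T(n/2) + O(n^3): log_2(11) = 3.4594. This is Case 1 of the Master Theorem (c < log_b(a), work dominated by leaves), giving O(n^(log_2 11)).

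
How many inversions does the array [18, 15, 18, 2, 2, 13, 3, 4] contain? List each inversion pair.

Finding inversions in [18, 15, 18, 2, 2, 13, 3, 4]:

(0, 1): arr[0]=18 > arr[1]=15
(0, 3): arr[0]=18 > arr[3]=2
(0, 4): arr[0]=18 > arr[4]=2
(0, 5): arr[0]=18 > arr[5]=13
(0, 6): arr[0]=18 > arr[6]=3
(0, 7): arr[0]=18 > arr[7]=4
(1, 3): arr[1]=15 > arr[3]=2
(1, 4): arr[1]=15 > arr[4]=2
(1, 5): arr[1]=15 > arr[5]=13
(1, 6): arr[1]=15 > arr[6]=3
(1, 7): arr[1]=15 > arr[7]=4
(2, 3): arr[2]=18 > arr[3]=2
(2, 4): arr[2]=18 > arr[4]=2
(2, 5): arr[2]=18 > arr[5]=13
(2, 6): arr[2]=18 > arr[6]=3
(2, 7): arr[2]=18 > arr[7]=4
(5, 6): arr[5]=13 > arr[6]=3
(5, 7): arr[5]=13 > arr[7]=4

Total inversions: 18

The array has 18 inversion(s): (0,1), (0,3), (0,4), (0,5), (0,6), (0,7), (1,3), (1,4), (1,5), (1,6), (1,7), (2,3), (2,4), (2,5), (2,6), (2,7), (5,6), (5,7). Each pair (i,j) satisfies i < j and arr[i] > arr[j].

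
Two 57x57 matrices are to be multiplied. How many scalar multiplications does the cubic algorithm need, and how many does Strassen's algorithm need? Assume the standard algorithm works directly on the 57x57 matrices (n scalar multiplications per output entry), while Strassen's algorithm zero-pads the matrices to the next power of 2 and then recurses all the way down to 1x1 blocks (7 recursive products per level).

Matrix multiplication for 57x57 matrices:

Strassen's algorithm requires power-of-2 dimensions. Pad 57x57 to 64x64 (next power of 2).

Standard algorithm: 57^3 = 185193 multiplications
Strassen's algorithm: 7^(log2(64)) = 7^6 = 117649 multiplications
Savings: 185193 - 117649 = 67544 multiplications

Standard: 185193 multiplications (57^3). Strassen: 117649 multiplications (7^6, after padding to 64x64). Strassen reduces 8 recursive multiplications to 7 at each level.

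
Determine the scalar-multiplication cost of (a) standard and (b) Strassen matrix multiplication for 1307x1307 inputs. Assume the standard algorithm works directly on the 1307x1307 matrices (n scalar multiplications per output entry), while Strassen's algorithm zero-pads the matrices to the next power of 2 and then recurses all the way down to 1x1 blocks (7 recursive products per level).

Matrix multiplication for 1307x1307 matrices:

Strassen's algorithm requires power-of-2 dimensions. Pad 1307x1307 to 2048x2048 (next power of 2).

Standard algorithm: 1307^3 = 2232681443 multiplications
Strassen's algorithm: 7^(log2(2048)) = 7^11 = 1977326743 multiplications
Savings: 2232681443 - 1977326743 = 255354700 multiplications

Standard: 2232681443 multiplications (1307^3). Strassen: 1977326743 multiplications (7^11, after padding to 2048x2048). Strassen reduces 8 recursive multiplications to 7 at each level.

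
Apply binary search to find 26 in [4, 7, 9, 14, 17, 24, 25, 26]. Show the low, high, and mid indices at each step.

Binary search for 26 in [4, 7, 9, 14, 17, 24, 25, 26]:

lo=0, hi=7, mid=3, arr[mid]=14 -> 14 < 26, search right half
lo=4, hi=7, mid=5, arr[mid]=24 -> 24 < 26, search right half
lo=6, hi=7, mid=6, arr[mid]=25 -> 25 < 26, search right half
lo=7, hi=7, mid=7, arr[mid]=26 -> Found target at index 7!

Binary search finds 26 at index 7 after 4 comparisons. The search repeatedly halves the search space by comparing with the middle element.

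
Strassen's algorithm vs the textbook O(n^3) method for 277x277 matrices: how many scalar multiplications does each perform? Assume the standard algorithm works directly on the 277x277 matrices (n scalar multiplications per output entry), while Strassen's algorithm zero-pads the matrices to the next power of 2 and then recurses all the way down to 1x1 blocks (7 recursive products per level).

Matrix multiplication for 277x277 matrices:

Strassen's algorithm requires power-of-2 dimensions. Pad 277x277 to 512x512 (next power of 2).

Standard algorithm: 277^3 = 21253933 multiplications
Strassen's algorithm: 7^(log2(512)) = 7^9 = 40353607 multiplications
Difference: 21253933 - 40353607 = -19099674 (Strassen uses MORE here due to padding overhead — for small or just-over-power-of-2 n, padding can outweigh the per-level savings)

Standard: 21253933 multiplications (277^3). Strassen: 40353607 multiplications (7^9, after padding to 512x512). Strassen reduces 8 recursive multiplications to 7 at each level.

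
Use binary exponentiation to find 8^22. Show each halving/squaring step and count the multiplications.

Computing 8^22 by squaring (build up from 8^1; each line after the first costs one multiplication):

8^1 = 8
8^2 = (8^1)^2 = 8^2 = 64
8^4 = (8^2)^2 = 64^2 = 4096
8^5 = 8 * 8^4 = 8 * 4096 = 32768
8^10 = (8^5)^2 = 32768^2 = 1073741824
8^11 = 8 * 8^10 = 8 * 1073741824 = 8589934592
8^22 = (8^11)^2 = 8589934592^2 = 73786976294838206464

Result: 73786976294838206464
Multiplications needed: 6 (6 lines after 8^1)

8^22 = 73786976294838206464. Using exponentiation by squaring, this requires 6 multiplications. The key idea: if the exponent is even, square the half-power; if odd, multiply by the base once.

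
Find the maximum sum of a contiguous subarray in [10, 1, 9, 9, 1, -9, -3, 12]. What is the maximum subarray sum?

Using Kadane's algorithm on [10, 1, 9, 9, 1, -9, -3, 12]:

Scanning through the array:
Position 1 (value 1): max_ending_here = 11, max_so_far = 11
Position 2 (value 9): max_ending_here = 20, max_so_far = 20
Position 3 (value 9): max_ending_here = 29, max_so_far = 29
Position 4 (value 1): max_ending_here = 30, max_so_far = 30
Position 5 (value -9): max_ending_here = 21, max_so_far = 30
Position 6 (value -3): max_ending_here = 18, max_so_far = 30
Position 7 (value 12): max_ending_here = 30, max_so_far = 30

Maximum subarray: [10, 1, 9, 9, 1]
Maximum sum: 30

The maximum subarray is [10, 1, 9, 9, 1] with sum 30. This subarray runs from index 0 to index 4.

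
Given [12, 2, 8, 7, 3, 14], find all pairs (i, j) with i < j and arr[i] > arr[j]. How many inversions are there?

Finding inversions in [12, 2, 8, 7, 3, 14]:

(0, 1): arr[0]=12 > arr[1]=2
(0, 2): arr[0]=12 > arr[2]=8
(0, 3): arr[0]=12 > arr[3]=7
(0, 4): arr[0]=12 > arr[4]=3
(2, 3): arr[2]=8 > arr[3]=7
(2, 4): arr[2]=8 > arr[4]=3
(3, 4): arr[3]=7 > arr[4]=3

Total inversions: 7

The array has 7 inversion(s): (0,1), (0,2), (0,3), (0,4), (2,3), (2,4), (3,4). Each pair (i,j) satisfies i < j and arr[i] > arr[j].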